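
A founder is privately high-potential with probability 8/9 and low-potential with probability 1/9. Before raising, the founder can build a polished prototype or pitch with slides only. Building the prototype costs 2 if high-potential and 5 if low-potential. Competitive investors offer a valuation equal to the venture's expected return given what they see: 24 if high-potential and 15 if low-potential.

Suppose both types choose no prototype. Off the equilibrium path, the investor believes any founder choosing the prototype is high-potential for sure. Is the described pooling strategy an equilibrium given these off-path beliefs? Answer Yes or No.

On path, the investor holds the prior and pays 8/9·24 + 1/9·15 = 23. Off path (the prototype), believing high-potential, it pays 24.
high-potential: no prototype nets 23; the prototype nets 24 − 2 = 22. high-potential stays.
low-potential: no prototype nets 23; the prototype nets 24 − 5 = 19. low-potential stays.
No type deviates, so pooling is sustained.

Yes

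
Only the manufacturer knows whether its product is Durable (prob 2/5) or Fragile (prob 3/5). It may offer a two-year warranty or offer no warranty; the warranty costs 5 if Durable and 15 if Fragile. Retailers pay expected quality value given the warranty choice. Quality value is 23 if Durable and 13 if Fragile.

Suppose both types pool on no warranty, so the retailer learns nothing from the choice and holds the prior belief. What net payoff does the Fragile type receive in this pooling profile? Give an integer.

17

Pooled price = 2/5·23 + 3/5·13 = 17.
Fragile pays no cost for no warranty, so net payoff = 17.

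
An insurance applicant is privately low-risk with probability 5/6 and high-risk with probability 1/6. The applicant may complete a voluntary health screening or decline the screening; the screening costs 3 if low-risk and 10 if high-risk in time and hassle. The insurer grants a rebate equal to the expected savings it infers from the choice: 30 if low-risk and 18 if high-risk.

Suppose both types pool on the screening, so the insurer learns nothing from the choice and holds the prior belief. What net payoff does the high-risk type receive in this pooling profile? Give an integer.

18

Pooled rebate = 5/6·30 + 1/6·18 = 28.
high-risk pays cost 10 for the screening, so net payoff = 28 − 10 = 18.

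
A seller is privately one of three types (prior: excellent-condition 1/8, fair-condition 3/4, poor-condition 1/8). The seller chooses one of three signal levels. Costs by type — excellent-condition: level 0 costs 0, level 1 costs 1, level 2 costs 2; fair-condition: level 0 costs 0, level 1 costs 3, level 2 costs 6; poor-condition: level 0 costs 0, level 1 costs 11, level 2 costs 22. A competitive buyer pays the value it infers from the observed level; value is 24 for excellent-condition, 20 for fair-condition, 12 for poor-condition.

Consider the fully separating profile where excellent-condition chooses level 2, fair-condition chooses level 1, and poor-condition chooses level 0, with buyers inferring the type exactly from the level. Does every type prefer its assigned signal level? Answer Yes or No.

Separating prices: level 2 → 24, level 1 → 20, level 0 → 12.
excellent-condition (assigned level 2): level 0: 12 − 0 = 12; level 1: 20 − 1 = 19; level 2: 24 − 2 = 22. excellent-condition stays.
fair-condition (assigned level 1): level 0: 12 − 0 = 12; level 1: 20 − 3 = 17; level 2: 24 − 6 = 18. fair-condition prefers level 2.
poor-condition (assigned level 0): level 0: 12 − 0 = 12; level 1: 20 − 11 = 9; level 2: 24 − 22 = 2. poor-condition stays.
At least one type deviates; the separating profile fails.

No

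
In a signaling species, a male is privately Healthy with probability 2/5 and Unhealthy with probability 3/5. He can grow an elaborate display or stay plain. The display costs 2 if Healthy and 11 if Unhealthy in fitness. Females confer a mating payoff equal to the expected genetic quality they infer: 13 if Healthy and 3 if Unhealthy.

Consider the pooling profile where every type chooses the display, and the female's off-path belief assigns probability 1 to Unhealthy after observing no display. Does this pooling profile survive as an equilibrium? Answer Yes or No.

No

On path, the female holds the prior and pays 2/5·13 + 3/5·3 = 7. Off path (no display), believing Unhealthy, it pays 3.
Healthy: the display nets 7 − 2 = 5; no display nets 3. Healthy stays.
Unhealthy: the display nets 7 − 11 = -4; no display nets 3. Unhealthy would deviate.
A type deviates, so pooling fails.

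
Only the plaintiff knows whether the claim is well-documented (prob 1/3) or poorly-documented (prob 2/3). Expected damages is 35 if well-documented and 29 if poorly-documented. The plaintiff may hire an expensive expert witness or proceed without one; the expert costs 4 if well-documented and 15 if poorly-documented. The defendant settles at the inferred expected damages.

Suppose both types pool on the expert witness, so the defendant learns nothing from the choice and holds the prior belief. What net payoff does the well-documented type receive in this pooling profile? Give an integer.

27

Pooled settlement = 1/3·35 + 2/3·29 = 31.
well-documented pays cost 4 for the expert witness, so net payoff = 31 − 4 = 27.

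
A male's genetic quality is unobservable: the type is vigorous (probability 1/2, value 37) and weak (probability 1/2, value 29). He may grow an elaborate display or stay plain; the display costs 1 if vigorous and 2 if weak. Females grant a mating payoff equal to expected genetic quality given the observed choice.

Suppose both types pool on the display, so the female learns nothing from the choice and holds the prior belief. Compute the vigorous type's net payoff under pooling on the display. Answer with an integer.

32

Pooled mating payoff = 1/2·37 + 1/2·29 = 33.
vigorous pays cost 1 for the display, so net payoff = 33 − 1 = 32.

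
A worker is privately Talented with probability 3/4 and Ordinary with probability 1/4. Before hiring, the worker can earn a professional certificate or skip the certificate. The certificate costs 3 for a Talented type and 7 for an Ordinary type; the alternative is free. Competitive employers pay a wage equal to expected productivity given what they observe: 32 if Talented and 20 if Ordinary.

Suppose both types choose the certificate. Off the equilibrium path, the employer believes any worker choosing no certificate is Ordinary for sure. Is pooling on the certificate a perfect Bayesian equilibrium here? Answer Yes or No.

On path, the employer holds the prior and pays 3/4·32 + 1/4·20 = 29. Off path (no certificate), believing Ordinary, it pays 20.
Talented: the certificate nets 29 − 3 = 26; no certificate nets 20. Talented stays.
Ordinary: the certificate nets 29 − 7 = 22; no certificate nets 20. Ordinary stays.
No type deviates, so pooling is sustained.

Yes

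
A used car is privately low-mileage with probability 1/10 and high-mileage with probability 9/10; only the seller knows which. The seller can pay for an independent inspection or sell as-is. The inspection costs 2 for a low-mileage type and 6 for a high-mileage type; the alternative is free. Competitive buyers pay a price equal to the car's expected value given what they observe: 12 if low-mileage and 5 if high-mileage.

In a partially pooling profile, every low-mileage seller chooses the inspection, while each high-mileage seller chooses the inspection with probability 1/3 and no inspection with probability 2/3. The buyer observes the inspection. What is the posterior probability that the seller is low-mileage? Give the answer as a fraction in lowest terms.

1/4

P(the inspection) = (1/10)·1 + (9/10)·(1/3) = 2/5.
By Bayes' rule, P(low-mileage | the inspection) = (1/10) / (2/5) = 1/4.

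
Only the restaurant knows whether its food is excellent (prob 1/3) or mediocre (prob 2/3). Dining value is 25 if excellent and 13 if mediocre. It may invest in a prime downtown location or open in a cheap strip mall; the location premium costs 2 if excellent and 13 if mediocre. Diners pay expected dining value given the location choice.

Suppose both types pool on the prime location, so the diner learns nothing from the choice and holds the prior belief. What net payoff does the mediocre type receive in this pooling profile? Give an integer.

4

Pooled price premium = 1/3·25 + 2/3·13 = 17.
mediocre pays cost 13 for the prime location, so net payoff = 17 − 13 = 4.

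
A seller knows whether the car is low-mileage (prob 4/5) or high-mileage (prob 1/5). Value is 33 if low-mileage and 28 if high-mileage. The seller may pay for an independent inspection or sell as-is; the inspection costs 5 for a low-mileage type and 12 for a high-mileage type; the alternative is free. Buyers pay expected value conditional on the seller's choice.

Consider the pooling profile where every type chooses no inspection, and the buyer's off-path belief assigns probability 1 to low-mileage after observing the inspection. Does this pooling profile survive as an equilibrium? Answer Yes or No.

Yes

On path, the buyer holds the prior and pays 4/5·33 + 1/5·28 = 32. Off path (the inspection), believing low-mileage, it pays 33.
low-mileage: no inspection nets 32; the inspection nets 33 − 5 = 28. low-mileage stays.
high-mileage: no inspection nets 32; the inspection nets 33 − 12 = 21. high-mileage stays.
No type deviates, so pooling is sustained.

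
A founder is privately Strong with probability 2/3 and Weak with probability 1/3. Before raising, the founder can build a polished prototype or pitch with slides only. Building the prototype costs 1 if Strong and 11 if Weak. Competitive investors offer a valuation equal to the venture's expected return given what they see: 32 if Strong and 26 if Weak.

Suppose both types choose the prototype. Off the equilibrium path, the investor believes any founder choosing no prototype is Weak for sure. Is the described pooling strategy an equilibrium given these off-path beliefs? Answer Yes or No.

No

On path, the investor holds the prior and pays 2/3·32 + 1/3·26 = 30. Off path (no prototype), believing Weak, it pays 26.
Strong: the prototype nets 30 − 1 = 29; no prototype nets 26. Strong stays.
Weak: the prototype nets 30 − 11 = 19; no prototype nets 26. Weak would deviate.
A type deviates, so pooling fails.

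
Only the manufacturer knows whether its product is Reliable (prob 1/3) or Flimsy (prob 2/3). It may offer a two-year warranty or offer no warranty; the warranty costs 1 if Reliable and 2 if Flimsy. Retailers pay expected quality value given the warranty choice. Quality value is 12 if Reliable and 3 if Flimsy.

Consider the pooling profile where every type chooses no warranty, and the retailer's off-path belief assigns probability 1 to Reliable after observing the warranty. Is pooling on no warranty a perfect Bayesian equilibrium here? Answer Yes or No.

No

On path, the retailer holds the prior and pays 1/3·12 + 2/3·3 = 6. Off path (the warranty), believing Reliable, it pays 12.
Reliable: no warranty nets 6; the warranty nets 12 − 1 = 11. Reliable would deviate.
Flimsy: no warranty nets 6; the warranty nets 12 − 2 = 10. Flimsy would deviate.
A type deviates, so pooling fails.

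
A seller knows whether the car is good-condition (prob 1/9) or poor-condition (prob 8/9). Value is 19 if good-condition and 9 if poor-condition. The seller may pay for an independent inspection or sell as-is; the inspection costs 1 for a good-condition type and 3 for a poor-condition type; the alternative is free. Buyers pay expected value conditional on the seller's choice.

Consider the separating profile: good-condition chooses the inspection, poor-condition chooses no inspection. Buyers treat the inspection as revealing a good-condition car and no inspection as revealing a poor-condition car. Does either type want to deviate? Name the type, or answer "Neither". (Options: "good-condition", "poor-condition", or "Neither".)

poor-condition

The inspection pays 19; no inspection pays 9.
good-condition: assigned the inspection, nets 19 − 1 = 18; deviating to no inspection nets 9.
poor-condition: assigned no inspection, nets 9; deviating to the inspection nets 19 − 3 = 16.
The poor-condition type gains 7 by deviating.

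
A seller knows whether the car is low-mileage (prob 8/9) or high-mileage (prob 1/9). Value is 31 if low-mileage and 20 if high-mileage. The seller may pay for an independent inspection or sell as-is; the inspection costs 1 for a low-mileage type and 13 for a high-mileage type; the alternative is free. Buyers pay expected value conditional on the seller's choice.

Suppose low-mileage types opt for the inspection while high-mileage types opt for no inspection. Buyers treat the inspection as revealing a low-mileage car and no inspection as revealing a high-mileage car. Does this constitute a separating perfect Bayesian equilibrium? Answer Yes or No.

Yes

Under these beliefs, the inspection earns price 31 and no inspection earns price 20.
low-mileage: the inspection nets 31 − 1 = 30; no inspection nets 20. low-mileage prefers the inspection.
high-mileage: the inspection nets 31 − 13 = 18; no inspection nets 20. high-mileage prefers no inspection.
Neither type deviates, so the separating profile is an equilibrium.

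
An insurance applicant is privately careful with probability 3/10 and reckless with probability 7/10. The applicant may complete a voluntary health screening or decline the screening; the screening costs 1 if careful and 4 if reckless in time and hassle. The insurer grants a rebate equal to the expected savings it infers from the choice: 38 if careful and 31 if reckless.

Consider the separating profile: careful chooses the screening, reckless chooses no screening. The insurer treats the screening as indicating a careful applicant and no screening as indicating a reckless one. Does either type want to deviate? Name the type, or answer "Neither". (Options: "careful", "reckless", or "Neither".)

reckless

The screening pays 38; no screening pays 31.
careful: assigned the screening, nets 38 − 1 = 37; deviating to no screening nets 31.
reckless: assigned no screening, nets 31; deviating to the screening nets 38 − 4 = 34.
The reckless type gains 3 by deviating.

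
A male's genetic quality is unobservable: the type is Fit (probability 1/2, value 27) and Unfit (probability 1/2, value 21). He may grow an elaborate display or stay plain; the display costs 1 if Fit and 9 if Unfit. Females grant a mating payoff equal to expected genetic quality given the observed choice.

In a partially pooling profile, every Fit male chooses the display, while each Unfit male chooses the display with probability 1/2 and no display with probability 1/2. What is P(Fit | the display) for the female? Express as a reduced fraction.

2/3

P(the display) = (1/2)·1 + (1/2)·(1/2) = 3/4.
By Bayes' rule, P(Fit | the display) = (1/2) / (3/4) = 2/3.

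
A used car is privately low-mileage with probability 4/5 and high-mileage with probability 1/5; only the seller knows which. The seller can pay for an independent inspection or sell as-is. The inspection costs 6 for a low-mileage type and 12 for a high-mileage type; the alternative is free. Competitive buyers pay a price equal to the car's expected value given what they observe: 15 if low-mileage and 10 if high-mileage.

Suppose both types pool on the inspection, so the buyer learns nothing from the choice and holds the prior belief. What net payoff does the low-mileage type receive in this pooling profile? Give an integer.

Pooled price = 4/5·15 + 1/5·10 = 14.
low-mileage pays cost 6 for the inspection, so net payoff = 14 − 6 = 8.

8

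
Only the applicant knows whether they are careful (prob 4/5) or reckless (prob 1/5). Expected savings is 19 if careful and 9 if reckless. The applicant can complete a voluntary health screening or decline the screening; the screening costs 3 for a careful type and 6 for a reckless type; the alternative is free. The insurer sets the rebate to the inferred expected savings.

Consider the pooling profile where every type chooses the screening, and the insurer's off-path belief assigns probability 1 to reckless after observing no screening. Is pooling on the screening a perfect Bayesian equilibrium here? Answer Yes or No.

On path, the insurer holds the prior and pays 4/5·19 + 1/5·9 = 17. Off path (no screening), believing reckless, it pays 9.
careful: the screening nets 17 − 3 = 14; no screening nets 9. careful stays.
reckless: the screening nets 17 − 6 = 11; no screening nets 9. reckless stays.
No type deviates, so pooling is sustained.

Yes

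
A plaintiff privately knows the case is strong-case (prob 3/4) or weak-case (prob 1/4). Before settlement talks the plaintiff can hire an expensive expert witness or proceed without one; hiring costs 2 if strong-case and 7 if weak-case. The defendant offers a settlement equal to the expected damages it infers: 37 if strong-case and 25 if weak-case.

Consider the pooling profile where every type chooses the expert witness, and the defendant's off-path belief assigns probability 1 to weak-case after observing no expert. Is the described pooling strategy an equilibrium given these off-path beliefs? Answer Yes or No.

Yes

On path, the defendant holds the prior and pays 3/4·37 + 1/4·25 = 34. Off path (no expert), believing weak-case, it pays 25.
strong-case: the expert witness nets 34 − 2 = 32; no expert nets 25. strong-case stays.
weak-case: the expert witness nets 34 − 7 = 27; no expert nets 25. weak-case stays.
No type deviates, so pooling is sustained.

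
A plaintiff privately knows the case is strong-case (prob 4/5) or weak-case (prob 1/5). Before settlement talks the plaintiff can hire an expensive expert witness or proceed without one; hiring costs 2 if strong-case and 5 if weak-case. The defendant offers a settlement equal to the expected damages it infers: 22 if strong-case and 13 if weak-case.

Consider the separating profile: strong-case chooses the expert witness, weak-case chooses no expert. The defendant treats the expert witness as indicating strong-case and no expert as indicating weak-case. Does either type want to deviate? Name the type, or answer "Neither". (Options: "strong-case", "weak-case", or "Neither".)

weak-case

The expert witness pays 22; no expert pays 13.
strong-case: assigned the expert witness, nets 22 − 2 = 20; deviating to no expert nets 13.
weak-case: assigned no expert, nets 13; deviating to the expert witness nets 22 − 5 = 17.
The weak-case type gains 4 by deviating.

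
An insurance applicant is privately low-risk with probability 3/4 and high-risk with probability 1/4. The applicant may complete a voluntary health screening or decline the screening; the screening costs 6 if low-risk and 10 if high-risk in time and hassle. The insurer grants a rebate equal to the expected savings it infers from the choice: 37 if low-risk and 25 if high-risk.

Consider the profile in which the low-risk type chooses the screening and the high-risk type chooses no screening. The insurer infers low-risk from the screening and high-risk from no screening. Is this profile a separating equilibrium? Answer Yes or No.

Under these beliefs, the screening earns rebate 37 and no screening earns rebate 25.
low-risk: the screening nets 37 − 6 = 31; no screening nets 25. low-risk prefers the screening.
high-risk: the screening nets 37 − 10 = 27; no screening nets 25. high-risk would deviate to the screening.
high-risk has a profitable deviation, so the profile is not an equilibrium.

No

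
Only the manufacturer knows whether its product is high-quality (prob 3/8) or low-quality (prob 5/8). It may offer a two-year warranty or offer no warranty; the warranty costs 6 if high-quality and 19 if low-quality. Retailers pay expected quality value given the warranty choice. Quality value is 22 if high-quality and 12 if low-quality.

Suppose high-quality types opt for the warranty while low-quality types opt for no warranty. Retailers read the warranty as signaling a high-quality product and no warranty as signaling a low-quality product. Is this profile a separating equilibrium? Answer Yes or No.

Yes

Under these beliefs, the warranty earns price 22 and no warranty earns price 12.
high-quality: the warranty nets 22 − 6 = 16; no warranty nets 12. high-quality prefers the warranty.
low-quality: the warranty nets 22 − 19 = 3; no warranty nets 12. low-quality prefers no warranty.
Neither type deviates, so the separating profile is an equilibrium.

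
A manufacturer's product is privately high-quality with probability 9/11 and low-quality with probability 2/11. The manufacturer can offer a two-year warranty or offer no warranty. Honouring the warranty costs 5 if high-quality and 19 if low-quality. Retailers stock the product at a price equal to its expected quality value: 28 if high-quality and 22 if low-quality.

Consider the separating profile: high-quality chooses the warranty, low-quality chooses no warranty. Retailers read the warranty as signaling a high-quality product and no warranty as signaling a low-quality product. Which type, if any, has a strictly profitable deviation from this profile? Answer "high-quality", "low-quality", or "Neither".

Neither

The warranty pays 28; no warranty pays 22.
high-quality: assigned the warranty, nets 28 − 5 = 23; deviating to no warranty nets 22.
low-quality: assigned no warranty, nets 22; deviating to the warranty nets 28 − 19 = 9.
Both types strictly prefer their assigned action; no profitable deviation.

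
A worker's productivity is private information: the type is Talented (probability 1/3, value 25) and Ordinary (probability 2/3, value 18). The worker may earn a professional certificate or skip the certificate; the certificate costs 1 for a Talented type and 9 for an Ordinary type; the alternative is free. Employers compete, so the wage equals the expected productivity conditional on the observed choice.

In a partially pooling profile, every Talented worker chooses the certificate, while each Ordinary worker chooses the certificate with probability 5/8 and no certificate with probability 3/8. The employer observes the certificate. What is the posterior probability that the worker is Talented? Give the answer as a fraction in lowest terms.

4/9

P(the certificate) = (1/3)·1 + (2/3)·(5/8) = 3/4.
By Bayes' rule, P(Talented | the certificate) = (1/3) / (3/4) = 4/9.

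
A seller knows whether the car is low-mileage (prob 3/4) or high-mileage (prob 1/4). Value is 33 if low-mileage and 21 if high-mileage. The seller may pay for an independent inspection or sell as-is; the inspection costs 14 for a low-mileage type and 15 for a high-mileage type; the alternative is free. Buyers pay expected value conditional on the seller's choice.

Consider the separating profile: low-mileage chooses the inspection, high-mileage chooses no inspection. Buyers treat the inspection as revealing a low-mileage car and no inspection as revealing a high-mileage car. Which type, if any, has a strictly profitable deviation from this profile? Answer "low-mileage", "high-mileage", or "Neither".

The inspection pays 33; no inspection pays 21.
low-mileage: assigned the inspection, nets 33 − 14 = 19; deviating to no inspection nets 21.
high-mileage: assigned no inspection, nets 21; deviating to the inspection nets 33 − 15 = 18.
The low-mileage type gains 2 by deviating.

low-mileage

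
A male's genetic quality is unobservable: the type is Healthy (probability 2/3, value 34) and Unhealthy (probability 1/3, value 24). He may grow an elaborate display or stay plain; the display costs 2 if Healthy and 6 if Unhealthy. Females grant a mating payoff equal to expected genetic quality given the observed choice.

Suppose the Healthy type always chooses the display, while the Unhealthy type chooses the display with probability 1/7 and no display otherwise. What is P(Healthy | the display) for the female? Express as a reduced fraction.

14/15

P(the display) = (2/3)·1 + (1/3)·(1/7) = 5/7.
By Bayes' rule, P(Healthy | the display) = (2/3) / (5/7) = 14/15.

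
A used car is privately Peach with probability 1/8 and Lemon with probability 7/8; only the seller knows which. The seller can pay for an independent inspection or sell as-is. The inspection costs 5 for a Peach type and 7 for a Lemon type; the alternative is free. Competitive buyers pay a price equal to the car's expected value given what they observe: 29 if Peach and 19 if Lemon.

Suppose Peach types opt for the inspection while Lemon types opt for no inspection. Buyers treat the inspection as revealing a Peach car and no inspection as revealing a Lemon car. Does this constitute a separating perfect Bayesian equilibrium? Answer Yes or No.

No

Under these beliefs, the inspection earns price 29 and no inspection earns price 19.
Peach: the inspection nets 29 − 5 = 24; no inspection nets 19. Peach prefers the inspection.
Lemon: the inspection nets 29 − 7 = 22; no inspection nets 19. Lemon would deviate to the inspection.
Lemon has a profitable deviation, so the profile is not an equilibrium.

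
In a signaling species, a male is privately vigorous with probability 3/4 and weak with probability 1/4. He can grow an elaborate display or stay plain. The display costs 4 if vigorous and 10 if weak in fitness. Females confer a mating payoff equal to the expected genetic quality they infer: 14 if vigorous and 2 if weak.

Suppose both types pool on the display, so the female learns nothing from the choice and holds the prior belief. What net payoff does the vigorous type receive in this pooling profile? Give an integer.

Pooled mating payoff = 3/4·14 + 1/4·2 = 11.
vigorous pays cost 4 for the display, so net payoff = 11 − 4 = 7.

7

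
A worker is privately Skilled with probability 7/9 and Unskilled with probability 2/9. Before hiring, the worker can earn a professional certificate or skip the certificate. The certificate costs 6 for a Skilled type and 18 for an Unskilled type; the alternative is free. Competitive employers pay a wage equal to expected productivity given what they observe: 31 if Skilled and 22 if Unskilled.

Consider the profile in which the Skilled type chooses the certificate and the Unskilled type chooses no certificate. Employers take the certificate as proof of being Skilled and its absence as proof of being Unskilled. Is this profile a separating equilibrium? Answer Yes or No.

Under these beliefs, the certificate earns wage 31 and no certificate earns wage 22.
Skilled: the certificate nets 31 − 6 = 25; no certificate nets 22. Skilled prefers the certificate.
Unskilled: the certificate nets 31 − 18 = 13; no certificate nets 22. Unskilled prefers no certificate.
Neither type deviates, so the separating profile is an equilibrium.

Yes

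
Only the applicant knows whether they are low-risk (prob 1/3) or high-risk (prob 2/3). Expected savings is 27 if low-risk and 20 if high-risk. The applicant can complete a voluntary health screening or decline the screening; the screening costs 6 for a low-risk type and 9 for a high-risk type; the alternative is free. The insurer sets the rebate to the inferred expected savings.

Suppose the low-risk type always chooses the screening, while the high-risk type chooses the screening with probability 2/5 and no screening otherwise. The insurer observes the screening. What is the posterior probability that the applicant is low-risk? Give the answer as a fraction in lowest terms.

P(the screening) = (1/3)·1 + (2/3)·(2/5) = 3/5.
By Bayes' rule, P(low-risk | the screening) = (1/3) / (3/5) = 5/9.

5/9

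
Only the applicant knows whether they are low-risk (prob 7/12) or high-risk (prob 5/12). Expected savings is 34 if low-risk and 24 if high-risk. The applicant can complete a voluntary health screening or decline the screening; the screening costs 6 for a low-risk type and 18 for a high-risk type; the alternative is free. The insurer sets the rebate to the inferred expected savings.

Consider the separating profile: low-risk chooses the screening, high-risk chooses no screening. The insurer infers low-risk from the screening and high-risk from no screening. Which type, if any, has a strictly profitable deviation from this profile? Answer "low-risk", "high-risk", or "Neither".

Neither

The screening pays 34; no screening pays 24.
low-risk: assigned the screening, nets 34 − 6 = 28; deviating to no screening nets 24.
high-risk: assigned no screening, nets 24; deviating to the screening nets 34 − 18 = 16.
Both types strictly prefer their assigned action; no profitable deviation.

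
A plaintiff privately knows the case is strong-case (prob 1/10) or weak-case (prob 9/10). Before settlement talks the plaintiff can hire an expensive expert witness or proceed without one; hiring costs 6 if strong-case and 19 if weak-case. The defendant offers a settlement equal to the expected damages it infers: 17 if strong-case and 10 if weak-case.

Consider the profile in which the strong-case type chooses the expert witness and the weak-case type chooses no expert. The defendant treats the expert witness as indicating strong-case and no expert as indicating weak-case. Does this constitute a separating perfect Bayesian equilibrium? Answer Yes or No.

Yes

Under these beliefs, the expert witness earns settlement 17 and no expert earns settlement 10.
strong-case: the expert witness nets 17 − 6 = 11; no expert nets 10. strong-case prefers the expert witness.
weak-case: the expert witness nets 17 − 19 = -2; no expert nets 10. weak-case prefers no expert.
Neither type deviates, so the separating profile is an equilibrium.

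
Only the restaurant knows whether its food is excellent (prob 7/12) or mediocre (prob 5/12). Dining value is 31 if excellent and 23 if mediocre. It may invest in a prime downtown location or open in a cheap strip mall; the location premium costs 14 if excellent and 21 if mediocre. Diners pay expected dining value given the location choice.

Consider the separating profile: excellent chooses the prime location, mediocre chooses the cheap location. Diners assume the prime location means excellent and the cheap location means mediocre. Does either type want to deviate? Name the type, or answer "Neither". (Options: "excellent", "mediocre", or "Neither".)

excellent

The prime location pays 31; the cheap location pays 23.
excellent: assigned the prime location, nets 31 − 14 = 17; deviating to the cheap location nets 23.
mediocre: assigned the cheap location, nets 23; deviating to the prime location nets 31 − 21 = 10.
The excellent type gains 6 by deviating.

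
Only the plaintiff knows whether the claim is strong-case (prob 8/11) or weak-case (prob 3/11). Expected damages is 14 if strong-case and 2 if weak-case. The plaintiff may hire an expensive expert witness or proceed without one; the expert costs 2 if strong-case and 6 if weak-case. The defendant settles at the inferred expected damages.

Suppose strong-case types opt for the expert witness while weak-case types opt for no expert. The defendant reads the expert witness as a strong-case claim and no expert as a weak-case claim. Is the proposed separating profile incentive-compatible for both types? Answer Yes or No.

No

Under these beliefs, the expert witness earns settlement 14 and no expert earns settlement 2.
strong-case: the expert witness nets 14 − 2 = 12; no expert nets 2. strong-case prefers the expert witness.
weak-case: the expert witness nets 14 − 6 = 8; no expert nets 2. weak-case would deviate to the expert witness.
weak-case has a profitable deviation, so the profile is not an equilibrium.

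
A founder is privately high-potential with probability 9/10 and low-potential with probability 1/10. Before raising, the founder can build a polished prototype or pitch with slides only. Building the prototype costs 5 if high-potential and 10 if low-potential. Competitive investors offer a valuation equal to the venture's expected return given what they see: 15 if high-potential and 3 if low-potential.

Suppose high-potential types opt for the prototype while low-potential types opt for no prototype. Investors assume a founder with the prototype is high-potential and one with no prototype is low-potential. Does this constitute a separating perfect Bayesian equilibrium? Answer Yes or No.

Under these beliefs, the prototype earns valuation 15 and no prototype earns valuation 3.
high-potential: the prototype nets 15 − 5 = 10; no prototype nets 3. high-potential prefers the prototype.
low-potential: the prototype nets 15 − 10 = 5; no prototype nets 3. low-potential would deviate to the prototype.
low-potential has a profitable deviation, so the profile is not an equilibrium.

No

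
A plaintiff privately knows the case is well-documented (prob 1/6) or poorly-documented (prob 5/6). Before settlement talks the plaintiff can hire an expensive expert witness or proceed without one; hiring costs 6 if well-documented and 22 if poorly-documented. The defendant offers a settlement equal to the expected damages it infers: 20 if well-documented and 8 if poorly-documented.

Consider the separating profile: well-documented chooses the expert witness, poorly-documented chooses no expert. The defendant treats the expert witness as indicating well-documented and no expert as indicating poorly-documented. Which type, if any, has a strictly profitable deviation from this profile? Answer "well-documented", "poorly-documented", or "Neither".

Neither

The expert witness pays 20; no expert pays 8.
well-documented: assigned the expert witness, nets 20 − 6 = 14; deviating to no expert nets 8.
poorly-documented: assigned no expert, nets 8; deviating to the expert witness nets 20 − 22 = -2.
Both types strictly prefer their assigned action; no profitable deviation.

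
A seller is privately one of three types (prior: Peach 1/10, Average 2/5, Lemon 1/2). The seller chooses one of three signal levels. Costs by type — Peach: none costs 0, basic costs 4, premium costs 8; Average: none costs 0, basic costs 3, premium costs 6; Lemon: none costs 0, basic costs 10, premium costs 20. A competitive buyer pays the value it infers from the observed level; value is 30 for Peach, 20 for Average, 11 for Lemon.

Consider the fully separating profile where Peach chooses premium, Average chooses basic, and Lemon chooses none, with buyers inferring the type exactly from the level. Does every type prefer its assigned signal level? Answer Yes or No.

No

Separating prices: premium → 30, basic → 20, none → 11.
Peach (assigned premium): none: 11 − 0 = 11; basic: 20 − 4 = 16; premium: 30 − 8 = 22. Peach stays.
Average (assigned basic): none: 11 − 0 = 11; basic: 20 − 3 = 17; premium: 30 − 6 = 24. Average prefers premium.
Lemon (assigned none): none: 11 − 0 = 11; basic: 20 − 10 = 10; premium: 30 − 20 = 10. Lemon stays.
At least one type deviates; the separating profile fails.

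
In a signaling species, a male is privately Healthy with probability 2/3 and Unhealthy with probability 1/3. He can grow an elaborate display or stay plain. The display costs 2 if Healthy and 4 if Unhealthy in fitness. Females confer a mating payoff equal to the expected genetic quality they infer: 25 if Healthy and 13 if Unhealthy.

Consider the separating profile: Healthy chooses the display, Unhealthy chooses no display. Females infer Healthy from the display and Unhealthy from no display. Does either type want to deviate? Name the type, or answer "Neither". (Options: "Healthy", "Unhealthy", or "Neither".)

The display pays 25; no display pays 13.
Healthy: assigned the display, nets 25 − 2 = 23; deviating to no display nets 13.
Unhealthy: assigned no display, nets 13; deviating to the display nets 25 − 4 = 21.
The Unhealthy type gains 8 by deviating.

Unhealthy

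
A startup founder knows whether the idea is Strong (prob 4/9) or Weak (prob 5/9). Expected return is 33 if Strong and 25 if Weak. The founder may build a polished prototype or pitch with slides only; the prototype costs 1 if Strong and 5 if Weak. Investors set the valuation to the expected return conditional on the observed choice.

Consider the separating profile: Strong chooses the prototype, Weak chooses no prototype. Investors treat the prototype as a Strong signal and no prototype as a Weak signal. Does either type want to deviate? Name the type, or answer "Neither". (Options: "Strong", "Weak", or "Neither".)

Weak

The prototype pays 33; no prototype pays 25.
Strong: assigned the prototype, nets 33 − 1 = 32; deviating to no prototype nets 25.
Weak: assigned no prototype, nets 25; deviating to the prototype nets 33 − 5 = 28.
The Weak type gains 3 by deviating.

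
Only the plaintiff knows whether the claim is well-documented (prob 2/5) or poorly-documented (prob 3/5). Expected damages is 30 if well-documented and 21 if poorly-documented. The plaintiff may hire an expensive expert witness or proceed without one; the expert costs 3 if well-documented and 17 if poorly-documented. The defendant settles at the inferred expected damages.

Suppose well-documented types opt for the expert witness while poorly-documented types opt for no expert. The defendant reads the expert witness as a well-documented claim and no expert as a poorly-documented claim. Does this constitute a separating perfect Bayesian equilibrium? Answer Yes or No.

Yes

Under these beliefs, the expert witness earns settlement 30 and no expert earns settlement 21.
well-documented: the expert witness nets 30 − 3 = 27; no expert nets 21. well-documented prefers the expert witness.
poorly-documented: the expert witness nets 30 − 17 = 13; no expert nets 21. poorly-documented prefers no expert.
Neither type deviates, so the separating profile is an equilibrium.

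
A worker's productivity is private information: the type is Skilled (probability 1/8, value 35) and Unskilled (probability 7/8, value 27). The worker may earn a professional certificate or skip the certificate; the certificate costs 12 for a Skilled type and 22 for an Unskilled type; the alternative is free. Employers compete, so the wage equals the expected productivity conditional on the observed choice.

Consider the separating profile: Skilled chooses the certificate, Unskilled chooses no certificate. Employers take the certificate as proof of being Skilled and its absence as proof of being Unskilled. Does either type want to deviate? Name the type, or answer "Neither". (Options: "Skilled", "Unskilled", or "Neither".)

Skilled

The certificate pays 35; no certificate pays 27.
Skilled: assigned the certificate, nets 35 − 12 = 23; deviating to no certificate nets 27.
Unskilled: assigned no certificate, nets 27; deviating to the certificate nets 35 − 22 = 13.
The Skilled type gains 4 by deviating.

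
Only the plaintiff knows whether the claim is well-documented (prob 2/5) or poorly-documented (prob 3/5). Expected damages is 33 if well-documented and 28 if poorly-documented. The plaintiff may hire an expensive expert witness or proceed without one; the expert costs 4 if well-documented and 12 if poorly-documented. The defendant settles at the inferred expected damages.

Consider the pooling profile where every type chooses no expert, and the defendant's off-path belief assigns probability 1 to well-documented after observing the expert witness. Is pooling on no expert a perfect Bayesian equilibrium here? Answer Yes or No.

On path, the defendant holds the prior and pays 2/5·33 + 3/5·28 = 30. Off path (the expert witness), believing well-documented, it pays 33.
well-documented: no expert nets 30; the expert witness nets 33 − 4 = 29. well-documented stays.
poorly-documented: no expert nets 30; the expert witness nets 33 − 12 = 21. poorly-documented stays.
No type deviates, so pooling is sustained.

Yes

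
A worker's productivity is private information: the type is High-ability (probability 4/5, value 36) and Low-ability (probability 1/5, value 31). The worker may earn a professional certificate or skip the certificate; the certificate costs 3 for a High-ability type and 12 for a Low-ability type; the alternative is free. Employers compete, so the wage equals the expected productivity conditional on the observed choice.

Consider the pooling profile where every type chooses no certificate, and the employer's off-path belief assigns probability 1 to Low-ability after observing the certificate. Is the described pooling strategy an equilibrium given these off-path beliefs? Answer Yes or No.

Yes

On path, the employer holds the prior and pays 4/5·36 + 1/5·31 = 35. Off path (the certificate), believing Low-ability, it pays 31.
High-ability: no certificate nets 35; the certificate nets 31 − 3 = 28. High-ability stays.
Low-ability: no certificate nets 35; the certificate nets 31 − 12 = 19. Low-ability stays.
No type deviates, so pooling is sustained.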